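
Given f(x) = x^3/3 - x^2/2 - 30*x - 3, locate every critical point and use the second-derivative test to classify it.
f'(x) = x^2 - x - 30

Solve f'(x) = 0:
  Factor: x^2 - x - 30 = (x - 6)*(x + 5) = 0.
  ⇒ x = -5, 6

f''(x) = 2*x - 1
Second-derivative test at each critical point:
  f''(-5) = -11 < 0 → local maximum
  f''(6) = 11 > 0 → local minimum

Critical points: x = -5 (local maximum); x = 6 (local minimum)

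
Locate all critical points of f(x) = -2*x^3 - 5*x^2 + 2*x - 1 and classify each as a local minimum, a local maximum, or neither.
f'(x) = -6*x^2 - 10*x + 2

Solve f'(x) = 0:
  Factor: -6*x^2 - 10*x + 2 = -2*(3*x^2 + 5*x - 1); 3*x^2 + 5*x - 1 = 0 has no rational roots; quadratic formula: x = (-5 ± √37)/6.
  ⇒ x = -sqrt(37)/6 - 5/6 ≈ -1.8471, -5/6 + sqrt(37)/6 ≈ 0.1805

f''(x) = -12*x - 10
Second-derivative test at each critical point:
  f''(-1.8471) = 12.1655 > 0 → local minimum
  f''(0.1805) = -12.1655 < 0 → local maximum

Critical points: x = -sqrt(37)/6 - 5/6 ≈ -1.8471 (local minimum); x = -5/6 + sqrt(37)/6 ≈ 0.1805 (local maximum)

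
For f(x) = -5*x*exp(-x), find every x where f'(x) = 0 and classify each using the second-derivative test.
f'(x) = 5*(x - 1)*exp(-x)

Solve f'(x) = 0:
  f'(x) = (5*x - 5)·exp(-x) and exp(-x) > 0 for every x, so f'(x) = 0 ⇔ 5*x - 5 = 0.
  Factor: 5*x - 5 = 5*(x - 1) = 0.
  ⇒ x = 1

f''(x) = 5*(2 - x)*exp(-x)
Second-derivative test at each critical point:
  f''(1) = 1.8394 > 0 → local minimum

Critical points: x = 1 (local minimum)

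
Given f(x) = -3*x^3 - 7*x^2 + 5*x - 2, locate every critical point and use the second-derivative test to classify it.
f'(x) = -9*x^2 - 14*x + 5

Solve f'(x) = 0:
  9*x^2 + 14*x - 5 = 0 has no rational roots; quadratic formula: x = (-14 ± √376)/18.
  ⇒ x = -sqrt(94)/9 - 7/9 ≈ -1.8550, -7/9 + sqrt(94)/9 ≈ 0.2995

f''(x) = -18*x - 14
Second-derivative test at each critical point:
  f''(-1.8550) = 19.3907 > 0 → local minimum
  f''(0.2995) = -19.3907 < 0 → local maximum

Critical points: x = -sqrt(94)/9 - 7/9 ≈ -1.8550 (local minimum); x = -7/9 + sqrt(94)/9 ≈ 0.2995 (local maximum)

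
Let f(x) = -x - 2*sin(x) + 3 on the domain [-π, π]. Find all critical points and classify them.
f'(x) = -2*cos(x) - 1

Solve f'(x) = 0 on [-π, π]:
  f'(x) = 0 ⇔ cos(x) = -1/2, i.e. x = ±arccos(-1/2) + 2nπ; keep the solutions lying in [-π, π].
  ⇒ x = -2*pi/3 ≈ -2.0944, 2*pi/3 ≈ 2.0944

f''(x) = 2*sin(x)
Second-derivative test at each critical point:
  f''(-2.0944) = -1.7321 < 0 → local maximum
  f''(2.0944) = 1.7321 > 0 → local minimum

Critical points: x = -2*pi/3 ≈ -2.0944 (local maximum); x = 2*pi/3 ≈ 2.0944 (local minimum)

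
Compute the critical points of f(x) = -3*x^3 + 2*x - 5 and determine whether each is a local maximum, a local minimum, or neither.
f'(x) = 2 - 9*x^2

Solve f'(x) = 0:
  9*x^2 - 2 = 0 has no rational roots; quadratic formula: x = (0 ± √72)/18.
  ⇒ x = -sqrt(2)/3 ≈ -0.4714, sqrt(2)/3 ≈ 0.4714

f''(x) = -18*x
Second-derivative test at each critical point:
  f''(-0.4714) = 8.4853 > 0 → local minimum
  f''(0.4714) = -8.4853 < 0 → local maximum

Critical points: x = -sqrt(2)/3 ≈ -0.4714 (local minimum); x = sqrt(2)/3 ≈ 0.4714 (local maximum)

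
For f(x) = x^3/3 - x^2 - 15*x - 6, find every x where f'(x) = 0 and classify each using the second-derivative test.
f'(x) = x^2 - 2*x - 15

Solve f'(x) = 0:
  Factor: x^2 - 2*x - 15 = (x - 5)*(x + 3) = 0.
  ⇒ x = -3, 5

f''(x) = 2*x - 2
Second-derivative test at each critical point:
  f''(-3) = -8 < 0 → local maximum
  f''(5) = 8 > 0 → local minimum

Critical points: x = -3 (local maximum); x = 5 (local minimum)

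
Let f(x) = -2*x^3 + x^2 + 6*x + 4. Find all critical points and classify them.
f'(x) = -6*x^2 + 2*x + 6

Solve f'(x) = 0:
  Factor: -6*x^2 + 2*x + 6 = -2*(3*x^2 - x - 3); 3*x^2 - x - 3 = 0 has no rational roots; quadratic formula: x = (1 ± √37)/6.
  ⇒ x = 1/6 - sqrt(37)/6 ≈ -0.8471, 1/6 + sqrt(37)/6 ≈ 1.1805

f''(x) = 2 - 12*x
Second-derivative test at each critical point:
  f''(-0.8471) = 12.1655 > 0 → local minimum
  f''(1.1805) = -12.1655 < 0 → local maximum

Critical points: x = 1/6 - sqrt(37)/6 ≈ -0.8471 (local minimum); x = 1/6 + sqrt(37)/6 ≈ 1.1805 (local maximum)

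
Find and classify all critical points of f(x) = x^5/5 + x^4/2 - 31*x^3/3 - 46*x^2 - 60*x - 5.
f'(x) = x^4 + 2*x^3 - 31*x^2 - 92*x - 60

Solve f'(x) = 0:
  Factor: x^4 + 2*x^3 - 31*x^2 - 92*x - 60 = (x - 6)*(x + 1)*(x + 2)*(x + 5) = 0.
  ⇒ x = -5, -2, -1, 6

f''(x) = 4*x^3 + 6*x^2 - 62*x - 92
Second-derivative test at each critical point:
  f''(-5) = -132 < 0 → local maximum
  f''(-2) = 24 > 0 → local minimum
  f''(-1) = -28 < 0 → local maximum
  f''(6) = 616 > 0 → local minimum

Critical points: x = -5 (local maximum); x = -2 (local minimum); x = -1 (local maximum); x = 6 (local minimum)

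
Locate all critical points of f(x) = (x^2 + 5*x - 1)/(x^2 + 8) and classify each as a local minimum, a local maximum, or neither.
f'(x) = (-5*x^2 + 18*x + 40)/(x^4 + 16*x^2 + 64)

Solve f'(x) = 0:
  f'(x) = -(5*x^2 - 18*x - 40)/(x^2 + 8)^2; the denominator is positive wherever f is defined, so f'(x) = 0 ⇔ -5*x^2 + 18*x + 40 = 0.
  5*x^2 - 18*x - 40 = 0 has no rational roots; quadratic formula: x = (18 ± √1124)/10.
  ⇒ x = 9/5 - sqrt(281)/5 ≈ -1.5526, 9/5 + sqrt(281)/5 ≈ 5.1526

f''(x) = 2*(5*x^3 - 27*x^2 - 120*x + 72)/(x^6 + 24*x^4 + 192*x^2 + 512)
Second-derivative test at each critical point:
  f''(-1.5526) = 0.3093 > 0 → local minimum
  f''(5.1526) = -0.0281 < 0 → local maximum

Critical points: x = 9/5 - sqrt(281)/5 ≈ -1.5526 (local minimum); x = 9/5 + sqrt(281)/5 ≈ 5.1526 (local maximum)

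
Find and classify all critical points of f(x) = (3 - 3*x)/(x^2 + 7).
f'(x) = 3*(-x^2 + 2*x*(x - 1) - 7)/(x^2 + 7)^2

Solve f'(x) = 0:
  f'(x) = 3*(x^2 - 2*x - 7)/(x^2 + 7)^2; the denominator is positive wherever f is defined, so f'(x) = 0 ⇔ 3*x^2 - 6*x - 21 = 0.
  Factor: 3*x^2 - 6*x - 21 = 3*(x^2 - 2*x - 7); x^2 - 2*x - 7 = 0 has no rational roots; quadratic formula: x = (2 ± √32)/2.
  ⇒ x = 1 - 2*sqrt(2) ≈ -1.8284, 1 + 2*sqrt(2) ≈ 3.8284

f''(x) = 6*(4*x^2*(1 - x) + (3*x - 1)*(x^2 + 7))/(x^2 + 7)^3
Second-derivative test at each critical point:
  f''(-1.8284) = -0.1586 < 0 → local maximum
  f''(3.8284) = 0.0362 > 0 → local minimum

Critical points: x = 1 - 2*sqrt(2) ≈ -1.8284 (local maximum); x = 1 + 2*sqrt(2) ≈ 3.8284 (local minimum)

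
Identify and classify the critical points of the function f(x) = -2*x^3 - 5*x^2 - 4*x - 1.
f'(x) = -6*x^2 - 10*x - 4

Solve f'(x) = 0:
  Factor: -6*x^2 - 10*x - 4 = -2*(x + 1)*(3*x + 2) = 0.
  ⇒ x = -1, -2/3

f''(x) = -12*x - 10
Second-derivative test at each critical point:
  f''(-1) = 2 > 0 → local minimum
  f''(-2/3) = -2 < 0 → local maximum

Critical points: x = -1 (local minimum); x = -2/3 (local maximum)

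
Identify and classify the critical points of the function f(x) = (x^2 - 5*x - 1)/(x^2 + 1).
f'(x) = (5*x^2 + 4*x - 5)/(x^4 + 2*x^2 + 1)

Solve f'(x) = 0:
  f'(x) = (5*x^2 + 4*x - 5)/(x^2 + 1)^2; the denominator is positive wherever f is defined, so f'(x) = 0 ⇔ 5*x^2 + 4*x - 5 = 0.
  5*x^2 + 4*x - 5 = 0 has no rational roots; quadratic formula: x = (-4 ± √116)/10.
  ⇒ x = -sqrt(29)/5 - 2/5 ≈ -1.4770, -2/5 + sqrt(29)/5 ≈ 0.6770

f''(x) = 2*(-5*x^3 - 6*x^2 + 15*x + 2)/(x^6 + 3*x^4 + 3*x^2 + 1)
Second-derivative test at each critical point:
  f''(-1.4770) = -1.0640 < 0 → local maximum
  f''(0.6770) = 5.0640 > 0 → local minimum

Critical points: x = -sqrt(29)/5 - 2/5 ≈ -1.4770 (local maximum); x = -2/5 + sqrt(29)/5 ≈ 0.6770 (local minimum)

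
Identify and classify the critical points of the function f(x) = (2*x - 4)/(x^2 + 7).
f'(x) = 2*(x^2 - 2*x*(x - 2) + 7)/(x^2 + 7)^2

Solve f'(x) = 0:
  f'(x) = -2*(x^2 - 4*x - 7)/(x^2 + 7)^2; the denominator is positive wherever f is defined, so f'(x) = 0 ⇔ -2*x^2 + 8*x + 14 = 0.
  Factor: -2*x^2 + 8*x + 14 = -2*(x^2 - 4*x - 7); x^2 - 4*x - 7 = 0 has no rational roots; quadratic formula: x = (4 ± √44)/2.
  ⇒ x = 2 - sqrt(11) ≈ -1.3166, 2 + sqrt(11) ≈ 5.3166

f''(x) = 4*(4*x^2*(x - 2) + (2 - 3*x)*(x^2 + 7))/(x^2 + 7)^3
Second-derivative test at each critical point:
  f''(-1.3166) = 0.1739 > 0 → local minimum
  f''(5.3166) = -0.0107 < 0 → local maximum

Critical points: x = 2 - sqrt(11) ≈ -1.3166 (local minimum); x = 2 + sqrt(11) ≈ 5.3166 (local maximum)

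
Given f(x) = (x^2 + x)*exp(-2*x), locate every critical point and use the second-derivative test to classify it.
f'(x) = (1 - 2*x^2)*exp(-2*x)

Solve f'(x) = 0:
  f'(x) = (1 - 2*x^2)·exp(-2*x) and exp(-2*x) > 0 for every x, so f'(x) = 0 ⇔ 1 - 2*x^2 = 0.
  2*x^2 - 1 = 0 has no rational roots; quadratic formula: x = (0 ± √8)/4.
  ⇒ x = -sqrt(2)/2 ≈ -0.7071, sqrt(2)/2 ≈ 0.7071

f''(x) = 2*(2*x^2 - 2*x - 1)*exp(-2*x)
Second-derivative test at each critical point:
  f''(-0.7071) = 11.6340 > 0 → local minimum
  f''(0.7071) = -0.6876 < 0 → local maximum

Critical points: x = -sqrt(2)/2 ≈ -0.7071 (local minimum); x = sqrt(2)/2 ≈ 0.7071 (local maximum)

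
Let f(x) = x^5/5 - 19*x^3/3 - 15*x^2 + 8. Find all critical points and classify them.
f'(x) = x*(x^3 - 19*x - 30)

Solve f'(x) = 0:
  Factor: x^4 - 19*x^2 - 30*x = x*(x - 5)*(x + 2)*(x + 3) = 0.
  ⇒ x = -3, -2, 0, 5

f''(x) = 4*x^3 - 38*x - 30
Second-derivative test at each critical point:
  f''(-3) = -24 < 0 → local maximum
  f''(-2) = 14 > 0 → local minimum
  f''(0) = -30 < 0 → local maximum
  f''(5) = 280 > 0 → local minimum

Critical points: x = -3 (local maximum); x = -2 (local minimum); x = 0 (local maximum); x = 5 (local minimum)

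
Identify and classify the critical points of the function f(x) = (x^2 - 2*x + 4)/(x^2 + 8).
f'(x) = 2*(x^2 + 4*x - 8)/(x^4 + 16*x^2 + 64)

Solve f'(x) = 0:
  f'(x) = 2*(x^2 + 4*x - 8)/(x^2 + 8)^2; the denominator is positive wherever f is defined, so f'(x) = 0 ⇔ 2*x^2 + 8*x - 16 = 0.
  Factor: 2*x^2 + 8*x - 16 = 2*(x^2 + 4*x - 8); x^2 + 4*x - 8 = 0 has no rational roots; quadratic formula: x = (-4 ± √48)/2.
  ⇒ x = -2*sqrt(3) - 2 ≈ -5.4641, -2 + 2*sqrt(3) ≈ 1.4641

f''(x) = 4*(-x^3 - 6*x^2 + 24*x + 16)/(x^6 + 24*x^4 + 192*x^2 + 512)
Second-derivative test at each critical point:
  f''(-5.4641) = -0.0097 < 0 → local maximum
  f''(1.4641) = 0.1347 > 0 → local minimum

Critical points: x = -2*sqrt(3) - 2 ≈ -5.4641 (local maximum); x = -2 + 2*sqrt(3) ≈ 1.4641 (local minimum)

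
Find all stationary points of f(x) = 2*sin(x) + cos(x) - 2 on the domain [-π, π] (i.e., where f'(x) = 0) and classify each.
f'(x) = -sin(x) + 2*cos(x)

Solve f'(x) = 0 on [-π, π]:
  f'(x) = 0 ⇔ 2*cos(x) = sin(x) ⇔ tan(x) = 2, i.e. x = arctan(2) + nπ; keep the solutions lying in [-π, π].
  ⇒ x = -pi + atan(2) ≈ -2.0344, atan(2) ≈ 1.1071

f''(x) = -2*sin(x) - cos(x)
Second-derivative test at each critical point:
  f''(-2.0344) = 2.2361 > 0 → local minimum
  f''(1.1071) = -2.2361 < 0 → local maximum

Critical points: x = -pi + atan(2) ≈ -2.0344 (local minimum); x = atan(2) ≈ 1.1071 (local maximum)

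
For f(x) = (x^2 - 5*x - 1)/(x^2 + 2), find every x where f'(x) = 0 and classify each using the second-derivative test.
f'(x) = (5*x^2 + 6*x - 10)/(x^4 + 4*x^2 + 4)

Solve f'(x) = 0:
  f'(x) = (5*x^2 + 6*x - 10)/(x^2 + 2)^2; the denominator is positive wherever f is defined, so f'(x) = 0 ⇔ 5*x^2 + 6*x - 10 = 0.
  5*x^2 + 6*x - 10 = 0 has no rational roots; quadratic formula: x = (-6 ± √236)/10.
  ⇒ x = -sqrt(59)/5 - 3/5 ≈ -2.1362, -3/5 + sqrt(59)/5 ≈ 0.9362

f''(x) = 2*(-5*x^3 - 9*x^2 + 30*x + 6)/(x^6 + 6*x^4 + 12*x^2 + 8)
Second-derivative test at each critical point:
  f''(-2.1362) = -0.3566 < 0 → local maximum
  f''(0.9362) = 1.8566 > 0 → local minimum

Critical points: x = -sqrt(59)/5 - 3/5 ≈ -2.1362 (local maximum); x = -3/5 + sqrt(59)/5 ≈ 0.9362 (local minimum)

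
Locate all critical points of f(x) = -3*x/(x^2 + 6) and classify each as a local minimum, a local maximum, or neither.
f'(x) = 3*(x^2 - 6)/(x^2 + 6)^2

Solve f'(x) = 0:
  f'(x) = 3*(x^2 - 6)/(x^2 + 6)^2; the denominator is positive wherever f is defined, so f'(x) = 0 ⇔ 3*x^2 - 18 = 0.
  Factor: 3*x^2 - 18 = 3*(x^2 - 6); x^2 - 6 = 0 has no rational roots; quadratic formula: x = (0 ± √24)/2.
  ⇒ x = -sqrt(6) ≈ -2.4495, sqrt(6) ≈ 2.4495

f''(x) = 6*x*(18 - x^2)/(x^2 + 6)^3
Second-derivative test at each critical point:
  f''(-2.4495) = -0.1021 < 0 → local maximum
  f''(2.4495) = 0.1021 > 0 → local minimum

Critical points: x = -sqrt(6) ≈ -2.4495 (local maximum); x = sqrt(6) ≈ 2.4495 (local minimum)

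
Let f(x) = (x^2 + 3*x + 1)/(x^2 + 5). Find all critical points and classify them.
f'(x) = (-3*x^2 + 8*x + 15)/(x^4 + 10*x^2 + 25)

Solve f'(x) = 0:
  f'(x) = -(3*x^2 - 8*x - 15)/(x^2 + 5)^2; the denominator is positive wherever f is defined, so f'(x) = 0 ⇔ -3*x^2 + 8*x + 15 = 0.
  3*x^2 - 8*x - 15 = 0 has no rational roots; quadratic formula: x = (8 ± √244)/6.
  ⇒ x = 4/3 - sqrt(61)/3 ≈ -1.2701, 4/3 + sqrt(61)/3 ≈ 3.9367

f''(x) = 2*(3*x^3 - 12*x^2 - 45*x + 20)/(x^6 + 15*x^4 + 75*x^2 + 125)
Second-derivative test at each critical point:
  f''(-1.2701) = 0.3572 > 0 → local minimum
  f''(3.9367) = -0.0372 < 0 → local maximum

Critical points: x = 4/3 - sqrt(61)/3 ≈ -1.2701 (local minimum); x = 4/3 + sqrt(61)/3 ≈ 3.9367 (local maximum)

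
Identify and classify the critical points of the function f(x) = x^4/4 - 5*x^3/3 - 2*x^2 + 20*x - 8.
f'(x) = x^3 - 5*x^2 - 4*x + 20

Solve f'(x) = 0:
  Factor: x^3 - 5*x^2 - 4*x + 20 = (x - 5)*(x - 2)*(x + 2) = 0.
  ⇒ x = -2, 2, 5

f''(x) = 3*x^2 - 10*x - 4
Second-derivative test at each critical point:
  f''(-2) = 28 > 0 → local minimum
  f''(2) = -12 < 0 → local maximum
  f''(5) = 21 > 0 → local minimum

Critical points: x = -2 (local minimum); x = 2 (local maximum); x = 5 (local minimum)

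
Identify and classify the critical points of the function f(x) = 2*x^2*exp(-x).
f'(x) = 2*x*(2 - x)*exp(-x)

Solve f'(x) = 0:
  f'(x) = (-2*x^2 + 4*x)·exp(-x) and exp(-x) > 0 for every x, so f'(x) = 0 ⇔ -2*x^2 + 4*x = 0.
  Factor: -2*x^2 + 4*x = -2*x*(x - 2) = 0.
  ⇒ x = 0, 2

f''(x) = 2*(x^2 - 4*x + 2)*exp(-x)
Second-derivative test at each critical point:
  f''(0) = 4 > 0 → local minimum
  f''(2) = -0.5413 < 0 → local maximum

Critical points: x = 0 (local minimum); x = 2 (local maximum)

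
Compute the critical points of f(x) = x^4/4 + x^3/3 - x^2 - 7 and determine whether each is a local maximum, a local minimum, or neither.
f'(x) = x*(x^2 + x - 2)

Solve f'(x) = 0:
  Factor: x^3 + x^2 - 2*x = x*(x - 1)*(x + 2) = 0.
  ⇒ x = -2, 0, 1

f''(x) = 3*x^2 + 2*x - 2
Second-derivative test at each critical point:
  f''(-2) = 6 > 0 → local minimum
  f''(0) = -2 < 0 → local maximum
  f''(1) = 3 > 0 → local minimum

Critical points: x = -2 (local minimum); x = 0 (local maximum); x = 1 (local minimum)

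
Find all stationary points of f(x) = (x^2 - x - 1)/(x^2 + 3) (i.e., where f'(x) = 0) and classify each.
f'(x) = (x^2 + 8*x - 3)/(x^4 + 6*x^2 + 9)

Solve f'(x) = 0:
  f'(x) = (x^2 + 8*x - 3)/(x^2 + 3)^2; the denominator is positive wherever f is defined, so f'(x) = 0 ⇔ x^2 + 8*x - 3 = 0.
  x^2 + 8*x - 3 = 0 has no rational roots; quadratic formula: x = (-8 ± √76)/2.
  ⇒ x = -sqrt(19) - 4 ≈ -8.3589, -4 + sqrt(19) ≈ 0.3589

f''(x) = 2*(-x^3 - 12*x^2 + 9*x + 12)/(x^6 + 9*x^4 + 27*x^2 + 27)
Second-derivative test at each critical point:
  f''(-8.3589) = -0.0016 < 0 → local maximum
  f''(0.3589) = 0.8905 > 0 → local minimum

Critical points: x = -sqrt(19) - 4 ≈ -8.3589 (local maximum); x = -4 + sqrt(19) ≈ 0.3589 (local minimum)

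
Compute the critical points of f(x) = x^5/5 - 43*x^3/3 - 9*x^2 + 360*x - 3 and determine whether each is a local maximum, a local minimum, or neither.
f'(x) = x^4 - 43*x^2 - 18*x + 360

Solve f'(x) = 0:
  Factor: x^4 - 43*x^2 - 18*x + 360 = (x - 6)*(x - 3)*(x + 4)*(x + 5) = 0.
  ⇒ x = -5, -4, 3, 6

f''(x) = 4*x^3 - 86*x - 18
Second-derivative test at each critical point:
  f''(-5) = -88 < 0 → local maximum
  f''(-4) = 70 > 0 → local minimum
  f''(3) = -168 < 0 → local maximum
  f''(6) = 330 > 0 → local minimum

Critical points: x = -5 (local maximum); x = -4 (local minimum); x = 3 (local maximum); x = 6 (local minimum)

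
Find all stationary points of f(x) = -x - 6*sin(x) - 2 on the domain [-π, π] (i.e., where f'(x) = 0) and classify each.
f'(x) = -6*cos(x) - 1

Solve f'(x) = 0 on [-π, π]:
  f'(x) = 0 ⇔ cos(x) = -1/6, i.e. x = ±arccos(-1/6) + 2nπ; keep the solutions lying in [-π, π].
  ⇒ x = -acos(-1/6) ≈ -1.7382, acos(-1/6) ≈ 1.7382

f''(x) = 6*sin(x)
Second-derivative test at each critical point:
  f''(-1.7382) = -5.9161 < 0 → local maximum
  f''(1.7382) = 5.9161 > 0 → local minimum

Critical points: x = -acos(-1/6) ≈ -1.7382 (local maximum); x = acos(-1/6) ≈ 1.7382 (local minimum)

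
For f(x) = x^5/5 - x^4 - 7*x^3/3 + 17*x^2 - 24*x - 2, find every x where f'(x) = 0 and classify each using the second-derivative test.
f'(x) = x^4 - 4*x^3 - 7*x^2 + 34*x - 24

Solve f'(x) = 0:
  Factor: x^4 - 4*x^3 - 7*x^2 + 34*x - 24 = (x - 4)*(x - 2)*(x - 1)*(x + 3) = 0.
  ⇒ x = -3, 1, 2, 4

f''(x) = 4*x^3 - 12*x^2 - 14*x + 34
Second-derivative test at each critical point:
  f''(-3) = -140 < 0 → local maximum
  f''(1) = 12 > 0 → local minimum
  f''(2) = -10 < 0 → local maximum
  f''(4) = 42 > 0 → local minimum

Critical points: x = -3 (local maximum); x = 1 (local minimum); x = 2 (local maximum); x = 4 (local minimum)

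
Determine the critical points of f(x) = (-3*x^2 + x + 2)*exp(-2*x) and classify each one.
f'(x) = (6*x^2 - 8*x - 3)*exp(-2*x)

Solve f'(x) = 0:
  f'(x) = (6*x^2 - 8*x - 3)·exp(-2*x) and exp(-2*x) > 0 for every x, so f'(x) = 0 ⇔ 6*x^2 - 8*x - 3 = 0.
  6*x^2 - 8*x - 3 = 0 has no rational roots; quadratic formula: x = (8 ± √136)/12.
  ⇒ x = 2/3 - sqrt(34)/6 ≈ -0.3052, 2/3 + sqrt(34)/6 ≈ 1.6385

f''(x) = 2*(-6*x^2 + 14*x - 1)*exp(-2*x)
Second-derivative test at each critical point:
  f''(-0.3052) = -21.4697 < 0 → local maximum
  f''(1.6385) = 0.4401 > 0 → local minimum

Critical points: x = 2/3 - sqrt(34)/6 ≈ -0.3052 (local maximum); x = 2/3 + sqrt(34)/6 ≈ 1.6385 (local minimum)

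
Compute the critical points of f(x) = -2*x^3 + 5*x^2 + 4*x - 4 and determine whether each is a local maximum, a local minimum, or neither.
f'(x) = -6*x^2 + 10*x + 4

Solve f'(x) = 0:
  Factor: -6*x^2 + 10*x + 4 = -2*(x - 2)*(3*x + 1) = 0.
  ⇒ x = -1/3, 2

f''(x) = 10 - 12*x
Second-derivative test at each critical point:
  f''(-1/3) = 14 > 0 → local minimum
  f''(2) = -14 < 0 → local maximum

Critical points: x = -1/3 (local minimum); x = 2 (local maximum)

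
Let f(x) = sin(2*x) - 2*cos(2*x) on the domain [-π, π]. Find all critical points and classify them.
f'(x) = 4*sin(2*x) + 2*cos(2*x)

Solve f'(x) = 0 on [-π, π]:
  f'(x) = 0 ⇔ cos(2*x) = -2*sin(2*x) ⇔ tan(2*x) = -1/2, i.e. 2*x = arctan(-1/2) + nπ; keep the solutions lying in [-π, π].
  ⇒ x = -pi/2 - atan(1/2)/2 ≈ -1.8026, -atan(1/2)/2 ≈ -0.2318, -atan(1/2)/2 + pi/2 ≈ 1.3390, pi - atan(1/2)/2 ≈ 2.9098

f''(x) = -4*sin(2*x) + 8*cos(2*x)
Second-derivative test at each critical point:
  f''(-1.8026) = -8.9443 < 0 → local maximum
  f''(-0.2318) = 8.9443 > 0 → local minimum
  f''(1.3390) = -8.9443 < 0 → local maximum
  f''(2.9098) = 8.9443 > 0 → local minimum

Critical points: x = -pi/2 - atan(1/2)/2 ≈ -1.8026 (local maximum); x = -atan(1/2)/2 ≈ -0.2318 (local minimum); x = -atan(1/2)/2 + pi/2 ≈ 1.3390 (local maximum); x = pi - atan(1/2)/2 ≈ 2.9098 (local minimum)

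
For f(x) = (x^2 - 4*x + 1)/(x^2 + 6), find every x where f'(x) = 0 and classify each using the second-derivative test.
f'(x) = 2*(2*x^2 + 5*x - 12)/(x^4 + 12*x^2 + 36)

Solve f'(x) = 0:
  f'(x) = 2*(x + 4)*(2*x - 3)/(x^2 + 6)^2; the denominator is positive wherever f is defined, so f'(x) = 0 ⇔ 4*x^2 + 10*x - 24 = 0.
  Factor: 4*x^2 + 10*x - 24 = 2*(x + 4)*(2*x - 3) = 0.
  ⇒ x = -4, 3/2

f''(x) = 2*(-4*x^3 - 15*x^2 + 72*x + 30)/(x^6 + 18*x^4 + 108*x^2 + 216)
Second-derivative test at each critical point:
  f''(-4) = -1/22 < 0 → local maximum
  f''(3/2) = 32/99 > 0 → local minimum

Critical points: x = -4 (local maximum); x = 3/2 (local minimum)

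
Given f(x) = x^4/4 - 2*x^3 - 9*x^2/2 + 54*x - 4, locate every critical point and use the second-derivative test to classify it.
f'(x) = x^3 - 6*x^2 - 9*x + 54

Solve f'(x) = 0:
  Factor: x^3 - 6*x^2 - 9*x + 54 = (x - 6)*(x - 3)*(x + 3) = 0.
  ⇒ x = -3, 3, 6

f''(x) = 3*x^2 - 12*x - 9
Second-derivative test at each critical point:
  f''(-3) = 54 > 0 → local minimum
  f''(3) = -18 < 0 → local maximum
  f''(6) = 27 > 0 → local minimum

Critical points: x = -3 (local minimum); x = 3 (local maximum); x = 6 (local minimum)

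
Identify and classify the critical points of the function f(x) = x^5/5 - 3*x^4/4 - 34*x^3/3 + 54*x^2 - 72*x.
f'(x) = x^4 - 3*x^3 - 34*x^2 + 108*x - 72

Solve f'(x) = 0:
  Factor: x^4 - 3*x^3 - 34*x^2 + 108*x - 72 = (x - 6)*(x - 2)*(x - 1)*(x + 6) = 0.
  ⇒ x = -6, 1, 2, 6

f''(x) = 4*x^3 - 9*x^2 - 68*x + 108
Second-derivative test at each critical point:
  f''(-6) = -672 < 0 → local maximum
  f''(1) = 35 > 0 → local minimum
  f''(2) = -32 < 0 → local maximum
  f''(6) = 240 > 0 → local minimum

Critical points: x = -6 (local maximum); x = 1 (local minimum); x = 2 (local maximum); x = 6 (local minimum)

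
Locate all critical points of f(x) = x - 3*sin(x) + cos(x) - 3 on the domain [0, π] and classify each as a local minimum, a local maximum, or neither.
f'(x) = -sin(x) - 3*cos(x) + 1

Solve f'(x) = 0 on [0, π]:
  f'(x) = 0 ⇔ -sin(x) - 3*cos(x) = -1. Write the left side as R·cos(x + φ) with R = √((-3)² + 1²) = sqrt(10), cos φ = -3*sqrt(10)/10, sin φ = sqrt(10)/10; then cos(x + φ) = -sqrt(10)/10. Solve for x and keep the solutions lying in [0, π].
  ⇒ x = pi/2 ≈ 1.5708

f''(x) = 3*sin(x) - cos(x)
Second-derivative test at each critical point:
  f''(1.5708) = 3 > 0 → local minimum

Critical points: x = pi/2 ≈ 1.5708 (local minimum)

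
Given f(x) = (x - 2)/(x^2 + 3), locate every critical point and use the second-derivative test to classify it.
f'(x) = (x^2 - 2*x*(x - 2) + 3)/(x^2 + 3)^2

Solve f'(x) = 0:
  f'(x) = -(x^2 - 4*x - 3)/(x^2 + 3)^2; the denominator is positive wherever f is defined, so f'(x) = 0 ⇔ -x^2 + 4*x + 3 = 0.
  x^2 - 4*x - 3 = 0 has no rational roots; quadratic formula: x = (4 ± √28)/2.
  ⇒ x = 2 - sqrt(7) ≈ -0.6458, 2 + sqrt(7) ≈ 4.6458

f''(x) = 2*(4*x^2*(x - 2) + (2 - 3*x)*(x^2 + 3))/(x^2 + 3)^3
Second-derivative test at each critical point:
  f''(-0.6458) = 0.4532 > 0 → local minimum
  f''(4.6458) = -0.0088 < 0 → local maximum

Critical points: x = 2 - sqrt(7) ≈ -0.6458 (local minimum); x = 2 + sqrt(7) ≈ 4.6458 (local maximum)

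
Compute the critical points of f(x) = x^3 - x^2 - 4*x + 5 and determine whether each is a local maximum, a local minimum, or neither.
f'(x) = 3*x^2 - 2*x - 4

Solve f'(x) = 0:
  3*x^2 - 2*x - 4 = 0 has no rational roots; quadratic formula: x = (2 ± √52)/6.
  ⇒ x = 1/3 - sqrt(13)/3 ≈ -0.8685, 1/3 + sqrt(13)/3 ≈ 1.5352

f''(x) = 6*x - 2
Second-derivative test at each critical point:
  f''(-0.8685) = -7.2111 < 0 → local maximum
  f''(1.5352) = 7.2111 > 0 → local minimum

Critical points: x = 1/3 - sqrt(13)/3 ≈ -0.8685 (local maximum); x = 1/3 + sqrt(13)/3 ≈ 1.5352 (local minimum)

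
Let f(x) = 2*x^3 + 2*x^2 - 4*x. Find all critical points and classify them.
f'(x) = 6*x^2 + 4*x - 4

Solve f'(x) = 0:
  Factor: 6*x^2 + 4*x - 4 = 2*(3*x^2 + 2*x - 2); 3*x^2 + 2*x - 2 = 0 has no rational roots; quadratic formula: x = (-2 ± √28)/6.
  ⇒ x = -sqrt(7)/3 - 1/3 ≈ -1.2153, -1/3 + sqrt(7)/3 ≈ 0.5486

f''(x) = 12*x + 4
Second-derivative test at each critical point:
  f''(-1.2153) = -10.5830 < 0 → local maximum
  f''(0.5486) = 10.5830 > 0 → local minimum

Critical points: x = -sqrt(7)/3 - 1/3 ≈ -1.2153 (local maximum); x = -1/3 + sqrt(7)/3 ≈ 0.5486 (local minimum)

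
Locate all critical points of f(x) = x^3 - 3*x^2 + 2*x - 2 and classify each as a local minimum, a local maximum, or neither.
f'(x) = 3*x^2 - 6*x + 2

Solve f'(x) = 0:
  3*x^2 - 6*x + 2 = 0 has no rational roots; quadratic formula: x = (6 ± √12)/6.
  ⇒ x = 1 - sqrt(3)/3 ≈ 0.4226, sqrt(3)/3 + 1 ≈ 1.5774

f''(x) = 6*x - 6
Second-derivative test at each critical point:
  f''(0.4226) = -3.4641 < 0 → local maximum
  f''(1.5774) = 3.4641 > 0 → local minimum

Critical points: x = 1 - sqrt(3)/3 ≈ 0.4226 (local maximum); x = sqrt(3)/3 + 1 ≈ 1.5774 (local minimum)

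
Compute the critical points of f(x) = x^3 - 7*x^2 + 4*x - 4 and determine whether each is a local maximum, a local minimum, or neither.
f'(x) = 3*x^2 - 14*x + 4

Solve f'(x) = 0:
  3*x^2 - 14*x + 4 = 0 has no rational roots; quadratic formula: x = (14 ± √148)/6.
  ⇒ x = 7/3 - sqrt(37)/3 ≈ 0.3057, sqrt(37)/3 + 7/3 ≈ 4.3609

f''(x) = 6*x - 14
Second-derivative test at each critical point:
  f''(0.3057) = -12.1655 < 0 → local maximum
  f''(4.3609) = 12.1655 > 0 → local minimum

Critical points: x = 7/3 - sqrt(37)/3 ≈ 0.3057 (local maximum); x = sqrt(37)/3 + 7/3 ≈ 4.3609 (local minimum)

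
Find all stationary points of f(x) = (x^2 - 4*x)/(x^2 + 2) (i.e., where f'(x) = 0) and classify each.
f'(x) = 4*(x^2 + x - 2)/(x^4 + 4*x^2 + 4)

Solve f'(x) = 0:
  f'(x) = 4*(x - 1)*(x + 2)/(x^2 + 2)^2; the denominator is positive wherever f is defined, so f'(x) = 0 ⇔ 4*x^2 + 4*x - 8 = 0.
  Factor: 4*x^2 + 4*x - 8 = 4*(x - 1)*(x + 2) = 0.
  ⇒ x = -2, 1

f''(x) = 4*(-2*x^3 - 3*x^2 + 12*x + 2)/(x^6 + 6*x^4 + 12*x^2 + 8)
Second-derivative test at each critical point:
  f''(-2) = -1/3 < 0 → local maximum
  f''(1) = 4/3 > 0 → local minimum

Critical points: x = -2 (local maximum); x = 1 (local minimum)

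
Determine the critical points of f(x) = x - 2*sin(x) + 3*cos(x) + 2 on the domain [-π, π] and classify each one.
f'(x) = -3*sin(x) - 2*cos(x) + 1

Solve f'(x) = 0 on [-π, π]:
  f'(x) = 0 ⇔ -3*sin(x) - 2*cos(x) = -1. Write the left side as R·cos(x + φ) with R = √((-2)² + 3²) = sqrt(13), cos φ = -2*sqrt(13)/13, sin φ = 3*sqrt(13)/13; then cos(x + φ) = -sqrt(13)/13. Solve for x and keep the solutions lying in [-π, π].
  ⇒ x = atan((3 - 4*sqrt(3))/(2 + 6*sqrt(3))) ≈ -0.3070, atan((3 + 4*sqrt(3))/(2 - 6*sqrt(3))) + pi ≈ 2.2726

f''(x) = 2*sin(x) - 3*cos(x)
Second-derivative test at each critical point:
  f''(-0.3070) = -3.4641 < 0 → local maximum
  f''(2.2726) = 3.4641 > 0 → local minimum

Critical points: x = atan((3 - 4*sqrt(3))/(2 + 6*sqrt(3))) ≈ -0.3070 (local maximum); x = atan((3 + 4*sqrt(3))/(2 - 6*sqrt(3))) + pi ≈ 2.2726 (local minimum)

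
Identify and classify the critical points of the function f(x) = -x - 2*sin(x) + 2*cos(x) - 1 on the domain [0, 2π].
f'(x) = -2*sqrt(2)*sin(x + pi/4) - 1

Solve f'(x) = 0 on [0, 2π]:
  f'(x) = 0 ⇔ -2*sin(x) - 2*cos(x) = 1. Write the left side as R·cos(x + φ) with R = √((-2)² + 2²) = 2*sqrt(2), cos φ = -sqrt(2)/2, sin φ = sqrt(2)/2; then cos(x + φ) = sqrt(2)/4. Solve for x and keep the solutions lying in [0, 2π].
  ⇒ x = atan((-1 + sqrt(7))/(-sqrt(7) - 1)) + pi ≈ 2.7176, atan((-sqrt(7) - 1)/(-1 + sqrt(7))) + 2*pi ≈ 5.1364

f''(x) = -2*sqrt(2)*cos(x + pi/4)
Second-derivative test at each critical point:
  f''(2.7176) = 2.6458 > 0 → local minimum
  f''(5.1364) = -2.6458 < 0 → local maximum

Critical points: x = atan((-1 + sqrt(7))/(-sqrt(7) - 1)) + pi ≈ 2.7176 (local minimum); x = atan((-sqrt(7) - 1)/(-1 + sqrt(7))) + 2*pi ≈ 5.1364 (local maximum)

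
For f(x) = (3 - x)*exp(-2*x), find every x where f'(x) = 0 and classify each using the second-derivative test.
f'(x) = (2*x - 7)*exp(-2*x)

Solve f'(x) = 0:
  f'(x) = (2*x - 7)·exp(-2*x) and exp(-2*x) > 0 for every x, so f'(x) = 0 ⇔ 2*x - 7 = 0.
  2*x - 7 = 0.
  ⇒ x = 7/2

f''(x) = 4*(4 - x)*exp(-2*x)
Second-derivative test at each critical point:
  f''(7/2) = 0.0018 > 0 → local minimum

Critical points: x = 7/2 (local minimum)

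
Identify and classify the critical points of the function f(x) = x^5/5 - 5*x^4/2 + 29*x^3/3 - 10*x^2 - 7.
f'(x) = x*(x^3 - 10*x^2 + 29*x - 20)

Solve f'(x) = 0:
  Factor: x^4 - 10*x^3 + 29*x^2 - 20*x = x*(x - 5)*(x - 4)*(x - 1) = 0.
  ⇒ x = 0, 1, 4, 5

f''(x) = 4*x^3 - 30*x^2 + 58*x - 20
Second-derivative test at each critical point:
  f''(0) = -20 < 0 → local maximum
  f''(1) = 12 > 0 → local minimum
  f''(4) = -12 < 0 → local maximum
  f''(5) = 20 > 0 → local minimum

Critical points: x = 0 (local maximum); x = 1 (local minimum); x = 4 (local maximum); x = 5 (local minimum)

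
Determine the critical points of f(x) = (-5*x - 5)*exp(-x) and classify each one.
f'(x) = 5*x*exp(-x)

Solve f'(x) = 0:
  f'(x) = (5*x)·exp(-x) and exp(-x) > 0 for every x, so f'(x) = 0 ⇔ 5*x = 0.
  5*x = 0.
  ⇒ x = 0

f''(x) = 5*(1 - x)*exp(-x)
Second-derivative test at each critical point:
  f''(0) = 5 > 0 → local minimum

Critical points: x = 0 (local minimum)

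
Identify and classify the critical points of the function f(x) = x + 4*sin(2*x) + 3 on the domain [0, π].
f'(x) = 8*cos(2*x) + 1

Solve f'(x) = 0 on [0, π]:
  f'(x) = 0 ⇔ cos(2*x) = -1/8, i.e. 2*x = ±arccos(-1/8) + 2nπ; keep the solutions lying in [0, π].
  ⇒ x = acos(-1/8)/2 ≈ 0.8481, pi - acos(-1/8)/2 ≈ 2.2935

f''(x) = -16*sin(2*x)
Second-derivative test at each critical point:
  f''(0.8481) = -15.8745 < 0 → local maximum
  f''(2.2935) = 15.8745 > 0 → local minimum

Critical points: x = acos(-1/8)/2 ≈ 0.8481 (local maximum); x = pi - acos(-1/8)/2 ≈ 2.2935 (local minimum)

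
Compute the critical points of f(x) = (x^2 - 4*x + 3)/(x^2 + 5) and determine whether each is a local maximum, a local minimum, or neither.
f'(x) = 4*(x^2 + x - 5)/(x^4 + 10*x^2 + 25)

Solve f'(x) = 0:
  f'(x) = 4*(x^2 + x - 5)/(x^2 + 5)^2; the denominator is positive wherever f is defined, so f'(x) = 0 ⇔ 4*x^2 + 4*x - 20 = 0.
  Factor: 4*x^2 + 4*x - 20 = 4*(x^2 + x - 5); x^2 + x - 5 = 0 has no rational roots; quadratic formula: x = (-1 ± √21)/2.
  ⇒ x = -sqrt(21)/2 - 1/2 ≈ -2.7913, -1/2 + sqrt(21)/2 ≈ 1.7913

f''(x) = 4*(-2*x^3 - 3*x^2 + 30*x + 5)/(x^6 + 15*x^4 + 75*x^2 + 125)
Second-derivative test at each critical point:
  f''(-2.7913) = -0.1120 < 0 → local maximum
  f''(1.7913) = 0.2720 > 0 → local minimum

Critical points: x = -sqrt(21)/2 - 1/2 ≈ -2.7913 (local maximum); x = -1/2 + sqrt(21)/2 ≈ 1.7913 (local minimum)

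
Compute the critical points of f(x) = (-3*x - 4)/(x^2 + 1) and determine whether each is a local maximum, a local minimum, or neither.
f'(x) = (3*x^2 + 8*x - 3)/(x^4 + 2*x^2 + 1)

Solve f'(x) = 0:
  f'(x) = (x + 3)*(3*x - 1)/(x^2 + 1)^2; the denominator is positive wherever f is defined, so f'(x) = 0 ⇔ 3*x^2 + 8*x - 3 = 0.
  Factor: 3*x^2 + 8*x - 3 = (x + 3)*(3*x - 1) = 0.
  ⇒ x = -3, 1/3

f''(x) = 2*(-4*x^2*(3*x + 4) + (9*x + 4)*(x^2 + 1))/(x^2 + 1)^3
Second-derivative test at each critical point:
  f''(-3) = -1/10 < 0 → local maximum
  f''(1/3) = 81/10 > 0 → local minimum

Critical points: x = -3 (local maximum); x = 1/3 (local minimum)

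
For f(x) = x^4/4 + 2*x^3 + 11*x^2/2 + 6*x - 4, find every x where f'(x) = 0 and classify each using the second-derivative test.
f'(x) = x^3 + 6*x^2 + 11*x + 6

Solve f'(x) = 0:
  Factor: x^3 + 6*x^2 + 11*x + 6 = (x + 1)*(x + 2)*(x + 3) = 0.
  ⇒ x = -3, -2, -1

f''(x) = 3*x^2 + 12*x + 11
Second-derivative test at each critical point:
  f''(-3) = 2 > 0 → local minimum
  f''(-2) = -1 < 0 → local maximum
  f''(-1) = 2 > 0 → local minimum

Critical points: x = -3 (local minimum); x = -2 (local maximum); x = -1 (local minimum)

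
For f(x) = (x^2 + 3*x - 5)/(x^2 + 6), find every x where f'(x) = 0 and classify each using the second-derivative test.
f'(x) = (-3*x^2 + 22*x + 18)/(x^4 + 12*x^2 + 36)

Solve f'(x) = 0:
  f'(x) = -(3*x^2 - 22*x - 18)/(x^2 + 6)^2; the denominator is positive wherever f is defined, so f'(x) = 0 ⇔ -3*x^2 + 22*x + 18 = 0.
  3*x^2 - 22*x - 18 = 0 has no rational roots; quadratic formula: x = (22 ± √700)/6.
  ⇒ x = 11/3 - 5*sqrt(7)/3 ≈ -0.7429, 11/3 + 5*sqrt(7)/3 ≈ 8.0763

f''(x) = 6*(x^3 - 11*x^2 - 18*x + 22)/(x^6 + 18*x^4 + 108*x^2 + 216)
Second-derivative test at each critical point:
  f''(-0.7429) = 0.6163 > 0 → local minimum
  f''(8.0763) = -0.0052 < 0 → local maximum

Critical points: x = 11/3 - 5*sqrt(7)/3 ≈ -0.7429 (local minimum); x = 11/3 + 5*sqrt(7)/3 ≈ 8.0763 (local maximum)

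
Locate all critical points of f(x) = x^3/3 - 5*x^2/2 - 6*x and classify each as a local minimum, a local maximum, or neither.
f'(x) = x^2 - 5*x - 6

Solve f'(x) = 0:
  Factor: x^2 - 5*x - 6 = (x - 6)*(x + 1) = 0.
  ⇒ x = -1, 6

f''(x) = 2*x - 5
Second-derivative test at each critical point:
  f''(-1) = -7 < 0 → local maximum
  f''(6) = 7 > 0 → local minimum

Critical points: x = -1 (local maximum); x = 6 (local minimum)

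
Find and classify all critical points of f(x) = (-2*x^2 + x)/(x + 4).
f'(x) = 2*(-x^2 - 8*x + 2)/(x^2 + 8*x + 16)

Solve f'(x) = 0:
  f'(x) = -2*(x^2 + 8*x - 2)/(x + 4)^2; the denominator is positive wherever f is defined, so f'(x) = 0 ⇔ -2*x^2 - 16*x + 4 = 0.
  Factor: -2*x^2 - 16*x + 4 = -2*(x^2 + 8*x - 2); x^2 + 8*x - 2 = 0 has no rational roots; quadratic formula: x = (-8 ± √72)/2.
  ⇒ x = -3*sqrt(2) - 4 ≈ -8.2426, -4 + 3*sqrt(2) ≈ 0.2426

f''(x) = -72/(x^3 + 12*x^2 + 48*x + 64)
Second-derivative test at each critical point:
  f''(-8.2426) = 0.9428 > 0 → local minimum
  f''(0.2426) = -0.9428 < 0 → local maximum

Critical points: x = -3*sqrt(2) - 4 ≈ -8.2426 (local minimum); x = -4 + 3*sqrt(2) ≈ 0.2426 (local maximum)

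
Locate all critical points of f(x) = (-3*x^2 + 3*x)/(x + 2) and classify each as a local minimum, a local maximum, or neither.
f'(x) = 3*(-x^2 - 4*x + 2)/(x^2 + 4*x + 4)

Solve f'(x) = 0:
  f'(x) = -3*(x^2 + 4*x - 2)/(x + 2)^2; the denominator is positive wherever f is defined, so f'(x) = 0 ⇔ -3*x^2 - 12*x + 6 = 0.
  Factor: -3*x^2 - 12*x + 6 = -3*(x^2 + 4*x - 2); x^2 + 4*x - 2 = 0 has no rational roots; quadratic formula: x = (-4 ± √24)/2.
  ⇒ x = -sqrt(6) - 2 ≈ -4.4495, -2 + sqrt(6) ≈ 0.4495

f''(x) = -36/(x^3 + 6*x^2 + 12*x + 8)
Second-derivative test at each critical point:
  f''(-4.4495) = 2.4495 > 0 → local minimum
  f''(0.4495) = -2.4495 < 0 → local maximum

Critical points: x = -sqrt(6) - 2 ≈ -4.4495 (local minimum); x = -2 + sqrt(6) ≈ 0.4495 (local maximum)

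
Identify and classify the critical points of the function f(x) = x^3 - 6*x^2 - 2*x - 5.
f'(x) = 3*x^2 - 12*x - 2

Solve f'(x) = 0:
  3*x^2 - 12*x - 2 = 0 has no rational roots; quadratic formula: x = (12 ± √168)/6.
  ⇒ x = 2 - sqrt(42)/3 ≈ -0.1602, 2 + sqrt(42)/3 ≈ 4.1602

f''(x) = 6*x - 12
Second-derivative test at each critical point:
  f''(-0.1602) = -12.9615 < 0 → local maximum
  f''(4.1602) = 12.9615 > 0 → local minimum

Critical points: x = 2 - sqrt(42)/3 ≈ -0.1602 (local maximum); x = 2 + sqrt(42)/3 ≈ 4.1602 (local minimum)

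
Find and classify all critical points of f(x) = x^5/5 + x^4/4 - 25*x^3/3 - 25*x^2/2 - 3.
f'(x) = x*(x^3 + x^2 - 25*x - 25)

Solve f'(x) = 0:
  Factor: x^4 + x^3 - 25*x^2 - 25*x = x*(x - 5)*(x + 1)*(x + 5) = 0.
  ⇒ x = -5, -1, 0, 5

f''(x) = 4*x^3 + 3*x^2 - 50*x - 25
Second-derivative test at each critical point:
  f''(-5) = -200 < 0 → local maximum
  f''(-1) = 24 > 0 → local minimum
  f''(0) = -25 < 0 → local maximum
  f''(5) = 300 > 0 → local minimum

Critical points: x = -5 (local maximum); x = -1 (local minimum); x = 0 (local maximum); x = 5 (local minimum)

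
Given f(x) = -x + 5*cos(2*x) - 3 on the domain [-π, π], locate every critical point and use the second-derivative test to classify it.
f'(x) = -10*sin(2*x) - 1

Solve f'(x) = 0 on [-π, π]:
  f'(x) = 0 ⇔ sin(2*x) = -1/10, i.e. 2*x = arcsin(-1/10) + 2nπ or 2*x = π − arcsin(-1/10) + 2nπ; keep the solutions lying in [-π, π].
  ⇒ x = -pi/2 + asin(1/10)/2 ≈ -1.5207, -asin(1/10)/2 ≈ -0.0501, asin(1/10)/2 + pi/2 ≈ 1.6209, pi - asin(1/10)/2 ≈ 3.0915

f''(x) = -20*cos(2*x)
Second-derivative test at each critical point:
  f''(-1.5207) = 19.8997 > 0 → local minimum
  f''(-0.0501) = -19.8997 < 0 → local maximum
  f''(1.6209) = 19.8997 > 0 → local minimum
  f''(3.0915) = -19.8997 < 0 → local maximum

Critical points: x = -pi/2 + asin(1/10)/2 ≈ -1.5207 (local minimum); x = -asin(1/10)/2 ≈ -0.0501 (local maximum); x = asin(1/10)/2 + pi/2 ≈ 1.6209 (local minimum); x = pi - asin(1/10)/2 ≈ 3.0915 (local maximum)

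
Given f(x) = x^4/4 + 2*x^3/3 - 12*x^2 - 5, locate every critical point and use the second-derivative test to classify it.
f'(x) = x*(x^2 + 2*x - 24)

Solve f'(x) = 0:
  Factor: x^3 + 2*x^2 - 24*x = x*(x - 4)*(x + 6) = 0.
  ⇒ x = -6, 0, 4

f''(x) = 3*x^2 + 4*x - 24
Second-derivative test at each critical point:
  f''(-6) = 60 > 0 → local minimum
  f''(0) = -24 < 0 → local maximum
  f''(4) = 40 > 0 → local minimum

Critical points: x = -6 (local minimum); x = 0 (local maximum); x = 4 (local minimum)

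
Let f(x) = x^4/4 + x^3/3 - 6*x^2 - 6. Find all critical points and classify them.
f'(x) = x*(x^2 + x - 12)

Solve f'(x) = 0:
  Factor: x^3 + x^2 - 12*x = x*(x - 3)*(x + 4) = 0.
  ⇒ x = -4, 0, 3

f''(x) = 3*x^2 + 2*x - 12
Second-derivative test at each critical point:
  f''(-4) = 28 > 0 → local minimum
  f''(0) = -12 < 0 → local maximum
  f''(3) = 21 > 0 → local minimum

Critical points: x = -4 (local minimum); x = 0 (local maximum); x = 3 (local minimum)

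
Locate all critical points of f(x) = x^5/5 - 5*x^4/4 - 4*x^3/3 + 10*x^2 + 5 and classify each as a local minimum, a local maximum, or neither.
f'(x) = x*(x^3 - 5*x^2 - 4*x + 20)

Solve f'(x) = 0:
  Factor: x^4 - 5*x^3 - 4*x^2 + 20*x = x*(x - 5)*(x - 2)*(x + 2) = 0.
  ⇒ x = -2, 0, 2, 5

f''(x) = 4*x^3 - 15*x^2 - 8*x + 20
Second-derivative test at each critical point:
  f''(-2) = -56 < 0 → local maximum
  f''(0) = 20 > 0 → local minimum
  f''(2) = -24 < 0 → local maximum
  f''(5) = 105 > 0 → local minimum

Critical points: x = -2 (local maximum); x = 0 (local minimum); x = 2 (local maximum); x = 5 (local minimum)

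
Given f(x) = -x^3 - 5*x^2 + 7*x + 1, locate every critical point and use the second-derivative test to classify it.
f'(x) = -3*x^2 - 10*x + 7

Solve f'(x) = 0:
  3*x^2 + 10*x - 7 = 0 has no rational roots; quadratic formula: x = (-10 ± √184)/6.
  ⇒ x = -sqrt(46)/3 - 5/3 ≈ -3.9274, -5/3 + sqrt(46)/3 ≈ 0.5941

f''(x) = -6*x - 10
Second-derivative test at each critical point:
  f''(-3.9274) = 13.5647 > 0 → local minimum
  f''(0.5941) = -13.5647 < 0 → local maximum

Critical points: x = -sqrt(46)/3 - 5/3 ≈ -3.9274 (local minimum); x = -5/3 + sqrt(46)/3 ≈ 0.5941 (local maximum)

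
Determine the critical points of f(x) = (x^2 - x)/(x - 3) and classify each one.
f'(x) = (x^2 - 6*x + 3)/(x^2 - 6*x + 9)

Solve f'(x) = 0:
  f'(x) = (x^2 - 6*x + 3)/(x - 3)^2; the denominator is positive wherever f is defined, so f'(x) = 0 ⇔ x^2 - 6*x + 3 = 0.
  x^2 - 6*x + 3 = 0 has no rational roots; quadratic formula: x = (6 ± √24)/2.
  ⇒ x = 3 - sqrt(6) ≈ 0.5505, sqrt(6) + 3 ≈ 5.4495

f''(x) = 12/(x^3 - 9*x^2 + 27*x - 27)
Second-derivative test at each critical point:
  f''(0.5505) = -0.8165 < 0 → local maximum
  f''(5.4495) = 0.8165 > 0 → local minimum

Critical points: x = 3 - sqrt(6) ≈ 0.5505 (local maximum); x = sqrt(6) + 3 ≈ 5.4495 (local minimum)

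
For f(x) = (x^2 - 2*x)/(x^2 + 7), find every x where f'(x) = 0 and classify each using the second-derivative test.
f'(x) = 2*(x^2 + 7*x - 7)/(x^4 + 14*x^2 + 49)

Solve f'(x) = 0:
  f'(x) = 2*(x^2 + 7*x - 7)/(x^2 + 7)^2; the denominator is positive wherever f is defined, so f'(x) = 0 ⇔ 2*x^2 + 14*x - 14 = 0.
  Factor: 2*x^2 + 14*x - 14 = 2*(x^2 + 7*x - 7); x^2 + 7*x - 7 = 0 has no rational roots; quadratic formula: x = (-7 ± √77)/2.
  ⇒ x = -sqrt(77)/2 - 7/2 ≈ -7.8875, -7/2 + sqrt(77)/2 ≈ 0.8875

f''(x) = 2*(-2*x^3 - 21*x^2 + 42*x + 49)/(x^6 + 21*x^4 + 147*x^2 + 343)
Second-derivative test at each critical point:
  f''(-7.8875) = -0.0037 < 0 → local maximum
  f''(0.8875) = 0.2894 > 0 → local minimum

Critical points: x = -sqrt(77)/2 - 7/2 ≈ -7.8875 (local maximum); x = -7/2 + sqrt(77)/2 ≈ 0.8875 (local minimum)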